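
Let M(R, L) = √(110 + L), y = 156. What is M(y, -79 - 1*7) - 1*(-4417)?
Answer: 4417 + 2*√6 ≈ 4421.9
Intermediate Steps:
M(y, -79 - 1*7) - 1*(-4417) = √(110 + (-79 - 1*7)) - 1*(-4417) = √(110 + (-79 - 7)) + 4417 = √(110 - 86) + 4417 = √24 + 4417 = 2*√6 + 4417 = 4417 + 2*√6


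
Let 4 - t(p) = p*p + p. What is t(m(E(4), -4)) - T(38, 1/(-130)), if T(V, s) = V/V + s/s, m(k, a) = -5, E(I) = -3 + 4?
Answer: -18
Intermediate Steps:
E(I) = 1
t(p) = 4 - p - p² (t(p) = 4 - (p*p + p) = 4 - (p² + p) = 4 - (p + p²) = 4 + (-p - p²) = 4 - p - p²)
T(V, s) = 2 (T(V, s) = 1 + 1 = 2)
t(m(E(4), -4)) - T(38, 1/(-130)) = (4 - 1*(-5) - 1*(-5)²) - 1*2 = (4 + 5 - 1*25) - 2 = (4 + 5 - 25) - 2 = -16 - 2 = -18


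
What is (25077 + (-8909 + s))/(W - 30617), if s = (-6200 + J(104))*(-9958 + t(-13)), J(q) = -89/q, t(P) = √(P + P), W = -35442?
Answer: -247057159/264236 + 92127*I*√26/981448 ≈ -934.99 + 0.47864*I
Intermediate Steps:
t(P) = √2*√P (t(P) = √(2*P) = √2*√P)
s = 246992487/4 - 644889*I*√26/104 (s = (-6200 - 89/104)*(-9958 + √2*√(-13)) = (-6200 - 89*1/104)*(-9958 + √2*(I*√13)) = (-6200 - 89/104)*(-9958 + I*√26) = -644889*(-9958 + I*√26)/104 = 246992487/4 - 644889*I*√26/104 ≈ 6.1748e+7 - 31618.0*I)
(25077 + (-8909 + s))/(W - 30617) = (25077 + (-8909 + (246992487/4 - 644889*I*√26/104)))/(-35442 - 30617) = (25077 + (246956851/4 - 644889*I*√26/104))/(-66059) = (247057159/4 - 644889*I*√26/104)*(-1/66059) = -247057159/264236 + 92127*I*√26/981448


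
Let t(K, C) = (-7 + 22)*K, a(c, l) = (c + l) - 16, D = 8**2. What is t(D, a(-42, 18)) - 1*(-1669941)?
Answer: 1670901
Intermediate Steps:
D = 64
a(c, l) = -16 + c + l
t(K, C) = 15*K
t(D, a(-42, 18)) - 1*(-1669941) = 15*64 - 1*(-1669941) = 960 + 1669941 = 1670901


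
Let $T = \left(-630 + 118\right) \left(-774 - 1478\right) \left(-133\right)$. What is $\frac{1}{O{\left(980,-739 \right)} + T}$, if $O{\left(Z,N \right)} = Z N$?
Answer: $- \frac{1}{154076412} \approx -6.4903 \cdot 10^{-9}$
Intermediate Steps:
$O{\left(Z,N \right)} = N Z$
$T = -153352192$ ($T = \left(-512\right) \left(-2252\right) \left(-133\right) = 1153024 \left(-133\right) = -153352192$)
$\frac{1}{O{\left(980,-739 \right)} + T} = \frac{1}{\left(-739\right) 980 - 153352192} = \frac{1}{-724220 - 153352192} = \frac{1}{-154076412} = - \frac{1}{154076412}$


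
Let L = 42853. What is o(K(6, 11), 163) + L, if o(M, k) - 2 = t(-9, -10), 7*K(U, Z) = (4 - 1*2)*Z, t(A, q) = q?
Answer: 42845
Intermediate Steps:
K(U, Z) = 2*Z/7 (K(U, Z) = ((4 - 1*2)*Z)/7 = ((4 - 2)*Z)/7 = (2*Z)/7 = 2*Z/7)
o(M, k) = -8 (o(M, k) = 2 - 10 = -8)
o(K(6, 11), 163) + L = -8 + 42853 = 42845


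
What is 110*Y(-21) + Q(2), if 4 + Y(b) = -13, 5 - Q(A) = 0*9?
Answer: -1865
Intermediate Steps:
Q(A) = 5 (Q(A) = 5 - 0*9 = 5 - 1*0 = 5 + 0 = 5)
Y(b) = -17 (Y(b) = -4 - 13 = -17)
110*Y(-21) + Q(2) = 110*(-17) + 5 = -1870 + 5 = -1865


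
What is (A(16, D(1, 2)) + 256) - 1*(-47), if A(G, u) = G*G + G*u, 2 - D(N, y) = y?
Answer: 559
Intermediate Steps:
D(N, y) = 2 - y
A(G, u) = G² + G*u
(A(16, D(1, 2)) + 256) - 1*(-47) = (16*(16 + (2 - 1*2)) + 256) - 1*(-47) = (16*(16 + (2 - 2)) + 256) + 47 = (16*(16 + 0) + 256) + 47 = (16*16 + 256) + 47 = (256 + 256) + 47 = 512 + 47 = 559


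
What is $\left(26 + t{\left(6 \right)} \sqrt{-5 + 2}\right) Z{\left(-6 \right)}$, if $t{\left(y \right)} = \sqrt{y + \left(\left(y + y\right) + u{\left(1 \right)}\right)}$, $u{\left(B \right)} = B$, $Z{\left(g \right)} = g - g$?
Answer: $0$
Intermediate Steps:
$Z{\left(g \right)} = 0$
$t{\left(y \right)} = \sqrt{1 + 3 y}$ ($t{\left(y \right)} = \sqrt{y + \left(\left(y + y\right) + 1\right)} = \sqrt{y + \left(2 y + 1\right)} = \sqrt{y + \left(1 + 2 y\right)} = \sqrt{1 + 3 y}$)
$\left(26 + t{\left(6 \right)} \sqrt{-5 + 2}\right) Z{\left(-6 \right)} = \left(26 + \sqrt{1 + 3 \cdot 6} \sqrt{-5 + 2}\right) 0 = \left(26 + \sqrt{1 + 18} \sqrt{-3}\right) 0 = \left(26 + \sqrt{19} i \sqrt{3}\right) 0 = \left(26 + i \sqrt{57}\right) 0 = 0$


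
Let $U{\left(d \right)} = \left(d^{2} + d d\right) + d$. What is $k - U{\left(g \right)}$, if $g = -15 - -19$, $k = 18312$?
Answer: $18276$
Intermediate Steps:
$g = 4$ ($g = -15 + 19 = 4$)
$U{\left(d \right)} = d + 2 d^{2}$ ($U{\left(d \right)} = \left(d^{2} + d^{2}\right) + d = 2 d^{2} + d = d + 2 d^{2}$)
$k - U{\left(g \right)} = 18312 - 4 \left(1 + 2 \cdot 4\right) = 18312 - 4 \left(1 + 8\right) = 18312 - 4 \cdot 9 = 18312 - 36 = 18276$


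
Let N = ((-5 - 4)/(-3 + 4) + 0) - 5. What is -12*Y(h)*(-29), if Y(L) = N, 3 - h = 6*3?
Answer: -4872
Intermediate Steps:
h = -15 (h = 3 - 6*3 = 3 - 1*18 = 3 - 18 = -15)
N = -14 (N = (-9/1 + 0) - 5 = (-9*1 + 0) - 5 = (-9 + 0) - 5 = -9 - 5 = -14)
Y(L) = -14
-12*Y(h)*(-29) = -12*(-14)*(-29) = 168*(-29) = -4872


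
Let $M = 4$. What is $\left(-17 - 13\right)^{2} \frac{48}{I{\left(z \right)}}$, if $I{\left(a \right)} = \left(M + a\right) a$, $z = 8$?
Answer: $450$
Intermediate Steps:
$I{\left(a \right)} = a \left(4 + a\right)$ ($I{\left(a \right)} = \left(4 + a\right) a = a \left(4 + a\right)$)
$\left(-17 - 13\right)^{2} \frac{48}{I{\left(z \right)}} = \left(-17 - 13\right)^{2} \frac{48}{8 \left(4 + 8\right)} = \left(-30\right)^{2} \frac{48}{8 \cdot 12} = 900 \cdot \frac{48}{96} = 900 \cdot 48 \cdot \frac{1}{96} = 900 \cdot \frac{1}{2} = 450$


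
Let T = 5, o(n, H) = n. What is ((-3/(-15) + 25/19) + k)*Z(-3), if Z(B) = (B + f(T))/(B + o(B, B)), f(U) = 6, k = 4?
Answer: -262/95 ≈ -2.7579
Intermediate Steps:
Z(B) = (6 + B)/(2*B) (Z(B) = (B + 6)/(B + B) = (6 + B)/((2*B)) = (6 + B)*(1/(2*B)) = (6 + B)/(2*B))
((-3/(-15) + 25/19) + k)*Z(-3) = ((-3/(-15) + 25/19) + 4)*((½)*(6 - 3)/(-3)) = ((-3*(-1/15) + 25*(1/19)) + 4)*((½)*(-⅓)*3) = ((⅕ + 25/19) + 4)*(-½) = (144/95 + 4)*(-½) = (524/95)*(-½) = -262/95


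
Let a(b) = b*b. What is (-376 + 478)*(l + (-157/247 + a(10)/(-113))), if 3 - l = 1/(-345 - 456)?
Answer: 1125495302/7452237 ≈ 151.03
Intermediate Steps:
a(b) = b²
l = 2404/801 (l = 3 - 1/(-345 - 456) = 3 - 1/(-801) = 3 - 1*(-1/801) = 3 + 1/801 = 2404/801 ≈ 3.0012)
(-376 + 478)*(l + (-157/247 + a(10)/(-113))) = (-376 + 478)*(2404/801 + (-157/247 + 10²/(-113))) = 102*(2404/801 + (-157*1/247 + 100*(-1/113))) = 102*(2404/801 + (-157/247 - 100/113)) = 102*(2404/801 - 42441/27911) = 102*(33102803/22356711) = 1125495302/7452237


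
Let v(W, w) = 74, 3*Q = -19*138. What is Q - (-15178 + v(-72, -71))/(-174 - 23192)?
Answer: -10218494/11683 ≈ -874.65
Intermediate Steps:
Q = -874 (Q = (-19*138)/3 = (⅓)*(-2622) = -874)
Q - (-15178 + v(-72, -71))/(-174 - 23192) = -874 - (-15178 + 74)/(-174 - 23192) = -874 - (-15104)/(-23366) = -874 - (-15104)*(-1)/23366 = -874 - 1*7552/11683 = -874 - 7552/11683 = -10218494/11683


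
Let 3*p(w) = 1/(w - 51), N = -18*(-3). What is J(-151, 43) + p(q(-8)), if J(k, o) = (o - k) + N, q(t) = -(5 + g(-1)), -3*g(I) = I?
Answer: 41911/169 ≈ 247.99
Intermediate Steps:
N = 54
g(I) = -I/3
q(t) = -16/3 (q(t) = -(5 - ⅓*(-1)) = -(5 + ⅓) = -1*16/3 = -16/3)
p(w) = 1/(3*(-51 + w)) (p(w) = 1/(3*(w - 51)) = 1/(3*(-51 + w)))
J(k, o) = 54 + o - k (J(k, o) = (o - k) + 54 = 54 + o - k)
J(-151, 43) + p(q(-8)) = (54 + 43 - 1*(-151)) + 1/(3*(-51 - 16/3)) = (54 + 43 + 151) + 1/(3*(-169/3)) = 248 + (⅓)*(-3/169) = 248 - 1/169 = 41911/169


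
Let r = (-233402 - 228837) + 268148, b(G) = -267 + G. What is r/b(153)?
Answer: 64697/38 ≈ 1702.6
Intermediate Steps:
r = -194091 (r = -462239 + 268148 = -194091)
r/b(153) = -194091/(-267 + 153) = -194091/(-114) = -194091*(-1/114) = 64697/38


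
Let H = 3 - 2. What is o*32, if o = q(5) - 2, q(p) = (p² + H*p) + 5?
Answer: 1056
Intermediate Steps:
H = 1
q(p) = 5 + p + p² (q(p) = (p² + 1*p) + 5 = (p² + p) + 5 = (p + p²) + 5 = 5 + p + p²)
o = 33 (o = (5 + 5 + 5²) - 2 = (5 + 5 + 25) - 2 = 35 - 2 = 33)
o*32 = 33*32 = 1056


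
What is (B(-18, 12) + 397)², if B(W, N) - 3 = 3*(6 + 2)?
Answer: 179776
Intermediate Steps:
B(W, N) = 27 (B(W, N) = 3 + 3*(6 + 2) = 3 + 3*8 = 3 + 24 = 27)
(B(-18, 12) + 397)² = (27 + 397)² = 424² = 179776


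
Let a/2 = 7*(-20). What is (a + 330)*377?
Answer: 18850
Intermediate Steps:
a = -280 (a = 2*(7*(-20)) = 2*(-140) = -280)
(a + 330)*377 = (-280 + 330)*377 = 50*377 = 18850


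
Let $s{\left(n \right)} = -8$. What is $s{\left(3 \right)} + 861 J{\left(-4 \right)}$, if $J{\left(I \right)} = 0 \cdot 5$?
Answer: $-8$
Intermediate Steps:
$J{\left(I \right)} = 0$
$s{\left(3 \right)} + 861 J{\left(-4 \right)} = -8 + 861 \cdot 0 = -8 + 0 = -8$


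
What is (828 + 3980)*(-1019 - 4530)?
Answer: -26679592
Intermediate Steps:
(828 + 3980)*(-1019 - 4530) = 4808*(-5549) = -26679592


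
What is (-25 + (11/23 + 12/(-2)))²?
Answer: 492804/529 ≈ 931.58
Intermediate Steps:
(-25 + (11/23 + 12/(-2)))² = (-25 + (11*(1/23) + 12*(-½)))² = (-25 + (11/23 - 6))² = (-25 - 127/23)² = (-702/23)² = 492804/529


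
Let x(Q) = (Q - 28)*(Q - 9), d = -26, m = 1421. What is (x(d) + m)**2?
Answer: 10962721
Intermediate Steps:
x(Q) = (-28 + Q)*(-9 + Q)
(x(d) + m)**2 = ((252 + (-26)**2 - 37*(-26)) + 1421)**2 = ((252 + 676 + 962) + 1421)**2 = (1890 + 1421)**2 = 3311**2 = 10962721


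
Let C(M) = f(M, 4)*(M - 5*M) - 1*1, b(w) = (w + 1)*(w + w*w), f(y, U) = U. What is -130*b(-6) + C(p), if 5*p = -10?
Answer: 19531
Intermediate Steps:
p = -2 (p = (⅕)*(-10) = -2)
b(w) = (1 + w)*(w + w²)
C(M) = -1 - 16*M (C(M) = 4*(M - 5*M) - 1*1 = 4*(-4*M) - 1 = -16*M - 1 = -1 - 16*M)
-130*b(-6) + C(p) = -(-780)*(1 + (-6)² + 2*(-6)) + (-1 - 16*(-2)) = -(-780)*(1 + 36 - 12) + (-1 + 32) = -(-780)*25 + 31 = -130*(-150) + 31 = 19500 + 31 = 19531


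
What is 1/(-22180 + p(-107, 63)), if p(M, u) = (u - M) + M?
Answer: -1/22117 ≈ -4.5214e-5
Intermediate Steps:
p(M, u) = u
1/(-22180 + p(-107, 63)) = 1/(-22180 + 63) = 1/(-22117) = -1/22117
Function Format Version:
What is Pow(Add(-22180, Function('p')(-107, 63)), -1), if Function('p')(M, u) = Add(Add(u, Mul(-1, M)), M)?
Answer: Rational(-1, 22117) ≈ -4.5214e-5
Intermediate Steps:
Function('p')(M, u) = u
Pow(Add(-22180, Function('p')(-107, 63)), -1) = Pow(Add(-22180, 63), -1) = Pow(-22117, -1) = Rational(-1, 22117)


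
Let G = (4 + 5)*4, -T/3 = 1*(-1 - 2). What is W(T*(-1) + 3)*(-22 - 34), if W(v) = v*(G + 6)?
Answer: 14112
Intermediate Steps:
T = 9 (T = -3*(-1 - 2) = -3*(-3) = 9)
G = 36 (G = 9*4 = 36)
W(v) = 42*v (W(v) = v*(36 + 6) = v*42 = 42*v)
W(T*(-1) + 3)*(-22 - 34) = (42*(9*(-1) + 3))*(-22 - 34) = (42*(-9 + 3))*(-56) = (42*(-6))*(-56) = -252*(-56) = 14112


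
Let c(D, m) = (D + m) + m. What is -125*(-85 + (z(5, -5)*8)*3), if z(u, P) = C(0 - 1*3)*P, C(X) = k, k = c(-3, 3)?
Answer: 55625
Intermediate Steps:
c(D, m) = D + 2*m
k = 3 (k = -3 + 2*3 = -3 + 6 = 3)
C(X) = 3
z(u, P) = 3*P
-125*(-85 + (z(5, -5)*8)*3) = -125*(-85 + ((3*(-5))*8)*3) = -125*(-85 - 15*8*3) = -125*(-85 - 120*3) = -125*(-85 - 360) = -125*(-445) = 55625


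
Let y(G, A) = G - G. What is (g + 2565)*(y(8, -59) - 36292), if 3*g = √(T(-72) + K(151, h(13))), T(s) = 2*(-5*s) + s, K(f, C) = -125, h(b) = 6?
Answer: -93088980 - 36292*√523/3 ≈ -9.3366e+7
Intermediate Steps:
T(s) = -9*s (T(s) = -10*s + s = -9*s)
y(G, A) = 0
g = √523/3 (g = √(-9*(-72) - 125)/3 = √(648 - 125)/3 = √523/3 ≈ 7.6231)
(g + 2565)*(y(8, -59) - 36292) = (√523/3 + 2565)*(0 - 36292) = (2565 + √523/3)*(-36292) = -93088980 - 36292*√523/3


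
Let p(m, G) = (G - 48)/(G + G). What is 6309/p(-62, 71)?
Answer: 895878/23 ≈ 38951.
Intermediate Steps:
p(m, G) = (-48 + G)/(2*G) (p(m, G) = (-48 + G)/((2*G)) = (-48 + G)*(1/(2*G)) = (-48 + G)/(2*G))
6309/p(-62, 71) = 6309/(((½)*(-48 + 71)/71)) = 6309/(((½)*(1/71)*23)) = 6309/(23/142) = 6309*(142/23) = 895878/23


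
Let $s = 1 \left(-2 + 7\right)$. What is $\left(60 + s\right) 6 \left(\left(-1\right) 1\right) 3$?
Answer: $-1170$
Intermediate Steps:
$s = 5$ ($s = 1 \cdot 5 = 5$)
$\left(60 + s\right) 6 \left(\left(-1\right) 1\right) 3 = \left(60 + 5\right) 6 \left(\left(-1\right) 1\right) 3 = 65 \cdot 6 \left(-1\right) 3 = 65 \left(\left(-6\right) 3\right) = 65 \left(-18\right) = -1170$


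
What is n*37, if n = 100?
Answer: 3700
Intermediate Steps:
n*37 = 100*37 = 3700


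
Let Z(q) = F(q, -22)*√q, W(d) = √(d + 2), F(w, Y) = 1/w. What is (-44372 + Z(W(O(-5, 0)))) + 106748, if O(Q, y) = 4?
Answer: 62376 + 6^(¾)/6 ≈ 62377.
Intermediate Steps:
W(d) = √(2 + d)
Z(q) = q^(-½) (Z(q) = √q/q = q^(-½))
(-44372 + Z(W(O(-5, 0)))) + 106748 = (-44372 + (√(2 + 4))^(-½)) + 106748 = (-44372 + (√6)^(-½)) + 106748 = (-44372 + 6^(¾)/6) + 106748 = 62376 + 6^(¾)/6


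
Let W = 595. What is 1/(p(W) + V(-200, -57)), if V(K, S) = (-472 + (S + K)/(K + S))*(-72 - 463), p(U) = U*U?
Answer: 1/606010 ≈ 1.6501e-6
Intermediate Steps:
p(U) = U²
V(K, S) = 251985 (V(K, S) = (-472 + (K + S)/(K + S))*(-535) = (-472 + 1)*(-535) = -471*(-535) = 251985)
1/(p(W) + V(-200, -57)) = 1/(595² + 251985) = 1/(354025 + 251985) = 1/606010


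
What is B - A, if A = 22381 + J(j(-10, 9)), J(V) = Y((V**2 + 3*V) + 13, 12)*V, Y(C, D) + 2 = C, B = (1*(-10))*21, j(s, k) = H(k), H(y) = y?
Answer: -23662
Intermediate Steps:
j(s, k) = k
B = -210 (B = -10*21 = -210)
Y(C, D) = -2 + C
J(V) = V*(11 + V**2 + 3*V) (J(V) = (-2 + ((V**2 + 3*V) + 13))*V = (-2 + (13 + V**2 + 3*V))*V = (11 + V**2 + 3*V)*V = V*(11 + V**2 + 3*V))
A = 23452 (A = 22381 + 9*(11 + 9**2 + 3*9) = 22381 + 9*(11 + 81 + 27) = 22381 + 9*119 = 22381 + 1071 = 23452)
B - A = -210 - 1*23452 = -210 - 23452 = -23662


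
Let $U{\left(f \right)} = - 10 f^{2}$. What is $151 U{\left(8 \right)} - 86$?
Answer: $-96726$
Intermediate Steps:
$151 U{\left(8 \right)} - 86 = 151 \left(- 10 \cdot 8^{2}\right) - 86 = 151 \left(\left(-10\right) 64\right) - 86 = 151 \left(-640\right) - 86 = -96640 - 86 = -96726$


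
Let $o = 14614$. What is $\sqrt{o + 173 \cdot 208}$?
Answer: $3 \sqrt{5622} \approx 224.94$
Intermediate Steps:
$\sqrt{o + 173 \cdot 208} = \sqrt{14614 + 173 \cdot 208} = \sqrt{14614 + 35984} = \sqrt{50598} = 3 \sqrt{5622}$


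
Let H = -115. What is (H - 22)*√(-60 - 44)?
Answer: -274*I*√26 ≈ -1397.1*I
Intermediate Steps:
(H - 22)*√(-60 - 44) = (-115 - 22)*√(-60 - 44) = -274*I*√26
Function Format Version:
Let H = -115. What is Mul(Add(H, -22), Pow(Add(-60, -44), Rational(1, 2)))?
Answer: Mul(-274, I, Pow(26, Rational(1, 2))) ≈ Mul(-1397.1, I)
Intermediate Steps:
Mul(Add(H, -22), Pow(Add(-60, -44), Rational(1, 2))) = Mul(Add(-115, -22), Pow(Add(-60, -44), Rational(1, 2))) = Mul(-137, Pow(-104, Rational(1, 2))) = Mul(-137, Mul(2, I, Pow(26, Rational(1, 2)))) = Mul(-274, I, Pow(26, Rational(1, 2)))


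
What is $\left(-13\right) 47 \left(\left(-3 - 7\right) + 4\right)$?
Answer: $3666$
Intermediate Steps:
$\left(-13\right) 47 \left(\left(-3 - 7\right) + 4\right) = - 611 \left(-10 + 4\right) = \left(-611\right) \left(-6\right) = 3666$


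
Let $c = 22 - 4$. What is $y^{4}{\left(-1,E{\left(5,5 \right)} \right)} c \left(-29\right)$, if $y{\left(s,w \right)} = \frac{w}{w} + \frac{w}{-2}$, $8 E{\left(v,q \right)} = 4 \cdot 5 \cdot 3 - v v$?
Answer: $- \frac{34013781}{32768} \approx -1038.0$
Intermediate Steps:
$c = 18$ ($c = 22 - 4 = 18$)
$E{\left(v,q \right)} = \frac{15}{2} - \frac{v^{2}}{8}$ ($E{\left(v,q \right)} = \frac{4 \cdot 5 \cdot 3 - v v}{8} = \frac{20 \cdot 3 - v^{2}}{8} = \frac{60 - v^{2}}{8} = \frac{15}{2} - \frac{v^{2}}{8}$)
$y{\left(s,w \right)} = 1 - \frac{w}{2}$ ($y{\left(s,w \right)} = 1 + w \left(- \frac{1}{2}\right) = 1 - \frac{w}{2}$)
$y^{4}{\left(-1,E{\left(5,5 \right)} \right)} c \left(-29\right) = \left(1 - \frac{\frac{15}{2} - \frac{5^{2}}{8}}{2}\right)^{4} \cdot 18 \left(-29\right) = \left(1 - \frac{\frac{15}{2} - \frac{25}{8}}{2}\right)^{4} \cdot 18 \left(-29\right) = \left(1 - \frac{35}{16}\right)^{4} \cdot 18 \left(-29\right) = \left(- \frac{19}{16}\right)^{4} \cdot 18 \left(-29\right) = \frac{130321}{65536} \cdot 18 \left(-29\right) = \frac{1172889}{32768} \left(-29\right) = - \frac{34013781}{32768}$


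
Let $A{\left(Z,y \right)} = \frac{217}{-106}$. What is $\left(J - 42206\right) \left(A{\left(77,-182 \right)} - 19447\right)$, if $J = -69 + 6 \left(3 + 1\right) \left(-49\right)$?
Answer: $\frac{89578538149}{106} \approx 8.4508 \cdot 10^{8}$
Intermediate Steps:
$A{\left(Z,y \right)} = - \frac{217}{106}$ ($A{\left(Z,y \right)} = 217 \left(- \frac{1}{106}\right) = - \frac{217}{106}$)
$J = -1245$ ($J = -69 + 6 \cdot 4 \left(-49\right) = -69 + 24 \left(-49\right) = -69 - 1176 = -1245$)
$\left(J - 42206\right) \left(A{\left(77,-182 \right)} - 19447\right) = \left(-1245 - 42206\right) \left(- \frac{217}{106} - 19447\right) = \left(-43451\right) \left(- \frac{2061599}{106}\right) = \frac{89578538149}{106}$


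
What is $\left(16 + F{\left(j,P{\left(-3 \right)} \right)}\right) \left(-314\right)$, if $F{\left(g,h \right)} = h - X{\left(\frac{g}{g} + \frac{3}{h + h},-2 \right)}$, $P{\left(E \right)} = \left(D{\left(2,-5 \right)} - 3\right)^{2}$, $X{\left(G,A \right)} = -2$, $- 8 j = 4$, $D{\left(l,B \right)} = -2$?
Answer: $-13502$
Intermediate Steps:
$j = - \frac{1}{2}$ ($j = \left(- \frac{1}{8}\right) 4 = - \frac{1}{2} \approx -0.5$)
$P{\left(E \right)} = 25$ ($P{\left(E \right)} = \left(-2 - 3\right)^{2} = \left(-5\right)^{2} = 25$)
$F{\left(g,h \right)} = 2 + h$ ($F{\left(g,h \right)} = h - -2 = h + 2 = 2 + h$)
$\left(16 + F{\left(j,P{\left(-3 \right)} \right)}\right) \left(-314\right) = \left(16 + \left(2 + 25\right)\right) \left(-314\right) = \left(16 + 27\right) \left(-314\right) = 43 \left(-314\right) = -13502$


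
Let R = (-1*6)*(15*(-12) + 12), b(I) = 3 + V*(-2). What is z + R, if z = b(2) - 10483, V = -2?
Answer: -9468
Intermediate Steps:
b(I) = 7 (b(I) = 3 - 2*(-2) = 3 + 4 = 7)
z = -10476 (z = 7 - 10483 = -10476)
R = 1008 (R = -6*(-180 + 12) = -6*(-168) = 1008)
z + R = -10476 + 1008 = -9468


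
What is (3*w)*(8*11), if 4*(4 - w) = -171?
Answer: 12342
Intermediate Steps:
w = 187/4 (w = 4 - 1/4*(-171) = 4 + 171/4 = 187/4 ≈ 46.750)
(3*w)*(8*11) = (3*(187/4))*(8*11) = (561/4)*88 = 12342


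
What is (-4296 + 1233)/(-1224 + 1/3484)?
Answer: 10671492/4264415 ≈ 2.5025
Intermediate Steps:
(-4296 + 1233)/(-1224 + 1/3484) = -3063/(-1224 + 1/3484) = -3063/(-4264415/3484) = -3063*(-3484/4264415) = 10671492/4264415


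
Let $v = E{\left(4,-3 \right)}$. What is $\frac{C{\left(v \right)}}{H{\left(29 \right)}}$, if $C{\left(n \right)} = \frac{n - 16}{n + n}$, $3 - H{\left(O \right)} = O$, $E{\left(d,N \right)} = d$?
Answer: $\frac{3}{52} \approx 0.057692$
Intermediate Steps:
$H{\left(O \right)} = 3 - O$
$v = 4$
$C{\left(n \right)} = \frac{-16 + n}{2 n}$
$\frac{C{\left(v \right)}}{H{\left(29 \right)}} = \frac{\frac{1}{2} \cdot \frac{1}{4} \left(-16 + 4\right)}{3 - 29} = \frac{\frac{1}{2} \cdot \frac{1}{4} \left(-12\right)}{3 - 29} = - \frac{3}{2 \left(-26\right)} = \left(- \frac{3}{2}\right) \left(- \frac{1}{26}\right) = \frac{3}{52}$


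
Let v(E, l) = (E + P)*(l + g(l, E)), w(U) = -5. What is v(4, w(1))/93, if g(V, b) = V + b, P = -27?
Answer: 46/31 ≈ 1.4839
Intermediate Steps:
v(E, l) = (-27 + E)*(E + 2*l) (v(E, l) = (E - 27)*(l + (l + E)) = (-27 + E)*(l + (E + l)) = (-27 + E)*(E + 2*l))
v(4, w(1))/93 = (-54*(-5) - 27*4 + 4*(-5) + 4*(4 - 5))/93 = (270 - 108 - 20 + 4*(-1))*(1/93) = (270 - 108 - 20 - 4)*(1/93) = 138*(1/93) = 46/31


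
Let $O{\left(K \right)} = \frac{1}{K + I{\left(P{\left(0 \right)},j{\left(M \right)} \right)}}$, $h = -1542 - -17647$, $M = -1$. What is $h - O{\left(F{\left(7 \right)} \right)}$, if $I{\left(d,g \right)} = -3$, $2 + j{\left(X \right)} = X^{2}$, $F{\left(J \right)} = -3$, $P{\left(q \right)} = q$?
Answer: $\frac{96631}{6} \approx 16105.0$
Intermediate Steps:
$j{\left(X \right)} = -2 + X^{2}$
$h = 16105$ ($h = -1542 + 17647 = 16105$)
$O{\left(K \right)} = \frac{1}{-3 + K}$ ($O{\left(K \right)} = \frac{1}{K - 3} = \frac{1}{-3 + K}$)
$h - O{\left(F{\left(7 \right)} \right)} = 16105 - \frac{1}{-3 - 3} = 16105 - \frac{1}{-6} = 16105 - - \frac{1}{6} = 16105 + \frac{1}{6} = \frac{96631}{6}$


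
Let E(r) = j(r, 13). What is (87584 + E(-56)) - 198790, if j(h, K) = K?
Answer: -111193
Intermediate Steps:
E(r) = 13
(87584 + E(-56)) - 198790 = (87584 + 13) - 198790 = 87597 - 198790 = -111193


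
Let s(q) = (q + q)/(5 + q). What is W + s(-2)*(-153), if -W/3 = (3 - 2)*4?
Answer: 192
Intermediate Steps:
s(q) = 2*q/(5 + q) (s(q) = (2*q)/(5 + q) = 2*q/(5 + q))
W = -12 (W = -3*(3 - 2)*4 = -3*4 = -12)
W + s(-2)*(-153) = -12 + (2*(-2)/(5 - 2))*(-153) = -12 + (2*(-2)/3)*(-153) = -12 + (2*(-2)*(1/3))*(-153) = -12 - 4/3*(-153) = -12 + 204 = 192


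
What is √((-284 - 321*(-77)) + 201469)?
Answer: √225902 ≈ 475.29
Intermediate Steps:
√((-284 - 321*(-77)) + 201469) = √((-284 + 24717) + 201469) = √(24433 + 201469) = √225902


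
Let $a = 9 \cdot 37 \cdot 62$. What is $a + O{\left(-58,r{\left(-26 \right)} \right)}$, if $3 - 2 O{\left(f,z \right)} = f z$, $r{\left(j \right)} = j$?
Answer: $\frac{39787}{2} \approx 19894.0$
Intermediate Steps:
$O{\left(f,z \right)} = \frac{3}{2} - \frac{f z}{2}$
$a = 20646$ ($a = 333 \cdot 62 = 20646$)
$a + O{\left(-58,r{\left(-26 \right)} \right)} = 20646 + \left(\frac{3}{2} - \left(-29\right) \left(-26\right)\right) = 20646 + \left(\frac{3}{2} - 754\right) = 20646 - \frac{1505}{2} = \frac{39787}{2}$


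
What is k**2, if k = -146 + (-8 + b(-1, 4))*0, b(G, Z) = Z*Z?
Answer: 21316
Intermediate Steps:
b(G, Z) = Z**2
k = -146 (k = -146 + (-8 + 4**2)*0 = -146 + (-8 + 16)*0 = -146 + 8*0 = -146 + 0 = -146)
k**2 = (-146)**2 = 21316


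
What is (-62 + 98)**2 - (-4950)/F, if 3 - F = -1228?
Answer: 1600326/1231 ≈ 1300.0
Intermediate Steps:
F = 1231 (F = 3 - 1*(-1228) = 3 + 1228 = 1231)
(-62 + 98)**2 - (-4950)/F = (-62 + 98)**2 - (-4950)/1231 = 36**2 - (-4950)/1231 = 1296 - 1*(-4950/1231) = 1296 + 4950/1231 = 1600326/1231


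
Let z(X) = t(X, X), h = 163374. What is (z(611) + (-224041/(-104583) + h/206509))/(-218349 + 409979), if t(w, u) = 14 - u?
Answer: -6415126915024/2069348245523805 ≈ -0.0031001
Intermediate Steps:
z(X) = 14 - X
(z(611) + (-224041/(-104583) + h/206509))/(-218349 + 409979) = ((14 - 1*611) + (-224041/(-104583) + 163374/206509))/(-218349 + 409979) = ((14 - 611) + (-224041*(-1/104583) + 163374*(1/206509)))/191630 = (-597 + (224041/104583 + 163374/206509))*(1/191630) = (-597 + 63352625911/21597330747)*(1/191630) = -12830253830048/21597330747*1/191630 = -6415126915024/2069348245523805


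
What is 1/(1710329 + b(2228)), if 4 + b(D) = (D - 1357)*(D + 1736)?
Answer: 1/5162969 ≈ 1.9369e-7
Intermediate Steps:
b(D) = -4 + (-1357 + D)*(1736 + D) (b(D) = -4 + (D - 1357)*(D + 1736) = -4 + (-1357 + D)*(1736 + D))
1/(1710329 + b(2228)) = 1/(1710329 + (-2355756 + 2228**2 + 379*2228)) = 1/(1710329 + (-2355756 + 4963984 + 844412)) = 1/(1710329 + 3452640) = 1/5162969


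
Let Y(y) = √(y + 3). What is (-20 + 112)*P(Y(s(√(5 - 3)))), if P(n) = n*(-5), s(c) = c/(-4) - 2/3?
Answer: -230*√(84 - 9*√2)/3 ≈ -647.24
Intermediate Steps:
s(c) = -⅔ - c/4 (s(c) = c*(-¼) - 2*⅓ = -c/4 - ⅔ = -⅔ - c/4)
Y(y) = √(3 + y)
P(n) = -5*n
(-20 + 112)*P(Y(s(√(5 - 3)))) = (-20 + 112)*(-5*√(3 + (-⅔ - √(5 - 3)/4))) = 92*(-5*√(3 + (-⅔ - √2/4))) = 92*(-5*√(7/3 - √2/4)) = -460*√(7/3 - √2/4)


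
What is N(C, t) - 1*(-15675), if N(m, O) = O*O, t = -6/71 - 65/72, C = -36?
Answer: 409653099409/26132544 ≈ 15676.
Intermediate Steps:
t = -5047/5112 (t = -6*1/71 - 65*1/72 = -6/71 - 65/72 = -5047/5112 ≈ -0.98728)
N(m, O) = O²
N(C, t) - 1*(-15675) = (-5047/5112)² - 1*(-15675) = 25472209/26132544 + 15675 = 409653099409/26132544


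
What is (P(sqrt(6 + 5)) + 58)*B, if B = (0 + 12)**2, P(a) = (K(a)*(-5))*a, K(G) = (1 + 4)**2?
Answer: 8352 - 18000*sqrt(11) ≈ -51347.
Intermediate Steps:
K(G) = 25 (K(G) = 5**2 = 25)
P(a) = -125*a (P(a) = (25*(-5))*a = -125*a)
B = 144 (B = 12**2 = 144)
(P(sqrt(6 + 5)) + 58)*B = (-125*sqrt(6 + 5) + 58)*144 = (-125*sqrt(11) + 58)*144 = (58 - 125*sqrt(11))*144 = 8352 - 18000*sqrt(11)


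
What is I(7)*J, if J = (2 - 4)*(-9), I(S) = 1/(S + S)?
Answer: 9/7 ≈ 1.2857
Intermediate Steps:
I(S) = 1/(2*S)
J = 18 (J = -2*(-9) = 18)
I(7)*J = ((½)/7)*18 = ((½)*(⅐))*18 = (1/14)*18 = 9/7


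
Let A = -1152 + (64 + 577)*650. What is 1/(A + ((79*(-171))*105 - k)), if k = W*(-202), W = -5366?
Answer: -1/2086879 ≈ -4.7918e-7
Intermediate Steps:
k = 1083932 (k = -5366*(-202) = 1083932)
A = 415498 (A = -1152 + 641*650 = -1152 + 416650 = 415498)
1/(A + ((79*(-171))*105 - k)) = 1/(415498 + ((79*(-171))*105 - 1*1083932)) = 1/(415498 + (-13509*105 - 1083932)) = 1/(415498 + (-1418445 - 1083932)) = 1/(415498 - 2502377) = 1/(-2086879) = -1/2086879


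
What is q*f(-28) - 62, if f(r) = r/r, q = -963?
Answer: -1025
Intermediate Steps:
f(r) = 1
q*f(-28) - 62 = -963*1 - 62 = -963 - 62 = -1025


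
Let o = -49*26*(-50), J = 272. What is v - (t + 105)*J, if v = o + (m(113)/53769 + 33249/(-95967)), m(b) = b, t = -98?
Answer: 35429849953522/573338847 ≈ 61796.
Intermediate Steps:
o = 63700 (o = -1274*(-50) = 63700)
v = 36521487118210/573338847 (v = 63700 + (113/53769 + 33249/(-95967)) = 63700 + (113*(1/53769) + 33249*(-1/95967)) = 63700 + (113/53769 - 11083/31989) = 63700 - 197435690/573338847 = 36521487118210/573338847 ≈ 63700.)
v - (t + 105)*J = 36521487118210/573338847 - (-98 + 105)*272 = 36521487118210/573338847 - 7*272 = 36521487118210/573338847 - 1*1904 = 36521487118210/573338847 - 1904 = 35429849953522/573338847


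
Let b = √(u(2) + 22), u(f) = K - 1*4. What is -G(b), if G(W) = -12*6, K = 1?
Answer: 72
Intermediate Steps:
u(f) = -3 (u(f) = 1 - 1*4 = 1 - 4 = -3)
b = √19 (b = √(-3 + 22) = √19 ≈ 4.3589)
G(W) = -72
-G(b) = -1*(-72) = 72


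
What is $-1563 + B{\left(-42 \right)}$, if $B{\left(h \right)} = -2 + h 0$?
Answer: $-1565$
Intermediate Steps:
$B{\left(h \right)} = -2$ ($B{\left(h \right)} = -2 + 0 = -2$)
$-1563 + B{\left(-42 \right)} = -1563 - 2 = -1565$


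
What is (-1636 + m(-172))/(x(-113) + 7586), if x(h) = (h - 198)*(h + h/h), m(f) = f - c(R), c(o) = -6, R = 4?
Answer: -901/21209 ≈ -0.042482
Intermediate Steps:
m(f) = 6 + f (m(f) = f - 1*(-6) = f + 6 = 6 + f)
x(h) = (1 + h)*(-198 + h) (x(h) = (-198 + h)*(h + 1) = (-198 + h)*(1 + h) = (1 + h)*(-198 + h))
(-1636 + m(-172))/(x(-113) + 7586) = (-1636 + (6 - 172))/((-198 + (-113)**2 - 197*(-113)) + 7586) = (-1636 - 166)/((-198 + 12769 + 22261) + 7586) = -1802/(34832 + 7586) = -1802/42418 = -1802*1/42418 = -901/21209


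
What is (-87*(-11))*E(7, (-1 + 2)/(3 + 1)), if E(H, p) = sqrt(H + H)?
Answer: 957*sqrt(14) ≈ 3580.8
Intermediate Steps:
E(H, p) = sqrt(2)*sqrt(H) (E(H, p) = sqrt(2*H) = sqrt(2)*sqrt(H))
(-87*(-11))*E(7, (-1 + 2)/(3 + 1)) = (-87*(-11))*(sqrt(2)*sqrt(7)) = 957*sqrt(14)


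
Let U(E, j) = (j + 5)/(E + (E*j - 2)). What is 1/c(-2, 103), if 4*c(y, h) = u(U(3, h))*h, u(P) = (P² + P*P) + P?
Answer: 48050/731403 ≈ 0.065696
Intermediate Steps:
U(E, j) = (5 + j)/(-2 + E + E*j) (U(E, j) = (5 + j)/(E + (-2 + E*j)) = (5 + j)/(-2 + E + E*j))
u(P) = P + 2*P² (u(P) = (P² + P²) + P = 2*P² + P = P + 2*P²)
c(y, h) = h*(1 + 2*(5 + h)/(1 + 3*h))*(5 + h)/(4*(1 + 3*h)) (c(y, h) = ((((5 + h)/(-2 + 3 + 3*h))*(1 + 2*((5 + h)/(-2 + 3 + 3*h))))*h)/4 = ((((5 + h)/(1 + 3*h))*(1 + 2*((5 + h)/(1 + 3*h))))*h)/4 = ((((5 + h)/(1 + 3*h))*(1 + 2*(5 + h)/(1 + 3*h)))*h)/4 = (((1 + 2*(5 + h)/(1 + 3*h))*(5 + h)/(1 + 3*h))*h)/4 = (h*(1 + 2*(5 + h)/(1 + 3*h))*(5 + h)/(1 + 3*h))/4 = h*(1 + 2*(5 + h)/(1 + 3*h))*(5 + h)/(4*(1 + 3*h)))
1/c(-2, 103) = 1/((¼)*103*(5 + 103)*(11 + 5*103)/(1 + 3*103)²) = 1/((¼)*103*108*(11 + 515)/(1 + 309)²) = 1/((¼)*103*108*526/310²) = 1/((¼)*103*(1/96100)*108*526) = 1/(731403/48050) = 48050/731403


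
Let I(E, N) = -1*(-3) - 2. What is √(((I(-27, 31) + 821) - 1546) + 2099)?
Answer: 5*√55 ≈ 37.081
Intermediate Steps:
I(E, N) = 1 (I(E, N) = 3 - 2 = 1)
√(((I(-27, 31) + 821) - 1546) + 2099) = √(((1 + 821) - 1546) + 2099) = √((822 - 1546) + 2099) = √(-724 + 2099) = √1375 = 5*√55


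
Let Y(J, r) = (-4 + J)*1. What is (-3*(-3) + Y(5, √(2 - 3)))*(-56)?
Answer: -560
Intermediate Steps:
Y(J, r) = -4 + J
(-3*(-3) + Y(5, √(2 - 3)))*(-56) = (-3*(-3) + (-4 + 5))*(-56) = (9 + 1)*(-56) = 10*(-56) = -560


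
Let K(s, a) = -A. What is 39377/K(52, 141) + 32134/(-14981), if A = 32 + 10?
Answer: -591256465/629202 ≈ -939.69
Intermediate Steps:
A = 42
K(s, a) = -42 (K(s, a) = -1*42 = -42)
39377/K(52, 141) + 32134/(-14981) = 39377/(-42) + 32134/(-14981) = 39377*(-1/42) + 32134*(-1/14981) = -39377/42 - 32134/14981 = -591256465/629202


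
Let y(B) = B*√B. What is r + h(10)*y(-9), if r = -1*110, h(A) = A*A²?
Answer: -110 - 27000*I ≈ -110.0 - 27000.0*I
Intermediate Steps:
h(A) = A³
y(B) = B^(3/2)
r = -110
r + h(10)*y(-9) = -110 + 10³*(-9)^(3/2) = -110 + 1000*(-27*I) = -110 - 27000*I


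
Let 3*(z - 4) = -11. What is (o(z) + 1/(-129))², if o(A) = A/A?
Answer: 16384/16641 ≈ 0.98456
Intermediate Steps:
z = ⅓ (z = 4 + (⅓)*(-11) = 4 - 11/3 = ⅓ ≈ 0.33333)
o(A) = 1
(o(z) + 1/(-129))² = (1 + 1/(-129))² = (1 - 1/129)² = (128/129)² = 16384/16641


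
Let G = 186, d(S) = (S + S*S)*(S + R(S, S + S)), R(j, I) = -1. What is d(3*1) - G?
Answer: -162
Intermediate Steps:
d(S) = (-1 + S)*(S + S**2) (d(S) = (S + S*S)*(S - 1) = (S + S**2)*(-1 + S) = (-1 + S)*(S + S**2))
d(3*1) - G = ((3*1)**3 - 3) - 1*186 = (3**3 - 1*3) - 186 = (27 - 3) - 186 = 24 - 186 = -162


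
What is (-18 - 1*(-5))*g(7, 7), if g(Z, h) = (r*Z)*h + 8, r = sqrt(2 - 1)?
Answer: -741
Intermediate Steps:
r = 1 (r = sqrt(1) = 1)
g(Z, h) = 8 + Z*h (g(Z, h) = (1*Z)*h + 8 = Z*h + 8 = 8 + Z*h)
(-18 - 1*(-5))*g(7, 7) = (-18 - 1*(-5))*(8 + 7*7) = (-18 + 5)*(8 + 49) = -13*57 = -741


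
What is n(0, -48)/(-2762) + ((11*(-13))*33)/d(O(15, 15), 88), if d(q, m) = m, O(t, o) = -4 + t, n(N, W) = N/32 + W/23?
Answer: -13626135/254104 ≈ -53.624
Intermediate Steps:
n(N, W) = W/23 + N/32 (n(N, W) = N*(1/32) + W*(1/23) = N/32 + W/23 = W/23 + N/32)
n(0, -48)/(-2762) + ((11*(-13))*33)/d(O(15, 15), 88) = ((1/23)*(-48) + (1/32)*0)/(-2762) + ((11*(-13))*33)/88 = (-48/23 + 0)*(-1/2762) - 143*33*(1/88) = -48/23*(-1/2762) - 4719*1/88 = 24/31763 - 429/8 = -13626135/254104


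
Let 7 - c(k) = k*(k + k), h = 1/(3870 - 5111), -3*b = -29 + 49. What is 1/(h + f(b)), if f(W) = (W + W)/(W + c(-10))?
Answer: 743359/49041 ≈ 15.158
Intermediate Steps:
b = -20/3 (b = -(-29 + 49)/3 = -⅓*20 = -20/3 ≈ -6.6667)
h = -1/1241 (h = 1/(-1241) = -1/1241 ≈ -0.00080580)
c(k) = 7 - 2*k² (c(k) = 7 - k*(k + k) = 7 - k*2*k = 7 - 2*k²)
f(W) = 2*W/(-193 + W) (f(W) = (W + W)/(W + (7 - 2*(-10)²)) = (2*W)/(W + (7 - 2*100)) = (2*W)/(W + (7 - 200)) = (2*W)/(W - 193) = (2*W)/(-193 + W) = 2*W/(-193 + W))
1/(h + f(b)) = 1/(-1/1241 + 2*(-20/3)/(-193 - 20/3)) = 1/(-1/1241 + 2*(-20/3)/(-599/3)) = 1/(-1/1241 + 2*(-20/3)*(-3/599)) = 1/(-1/1241 + 40/599) = 1/(49041/743359) = 743359/49041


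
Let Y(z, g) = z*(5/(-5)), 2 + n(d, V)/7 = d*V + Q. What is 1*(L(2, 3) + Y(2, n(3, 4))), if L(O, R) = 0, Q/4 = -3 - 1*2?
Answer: -2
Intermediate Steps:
Q = -20 (Q = 4*(-3 - 1*2) = 4*(-3 - 2) = 4*(-5) = -20)
n(d, V) = -154 + 7*V*d (n(d, V) = -14 + 7*(d*V - 20) = -14 + 7*(V*d - 20) = -14 + 7*(-20 + V*d) = -14 + (-140 + 7*V*d) = -154 + 7*V*d)
Y(z, g) = -z (Y(z, g) = z*(5*(-1/5)) = z*(-1) = -z)
1*(L(2, 3) + Y(2, n(3, 4))) = 1*(0 - 1*2) = 1*(0 - 2) = 1*(-2) = -2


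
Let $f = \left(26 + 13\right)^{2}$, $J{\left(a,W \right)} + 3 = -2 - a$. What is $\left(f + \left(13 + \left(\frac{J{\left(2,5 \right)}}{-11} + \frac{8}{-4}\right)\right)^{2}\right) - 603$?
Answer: $\frac{127462}{121} \approx 1053.4$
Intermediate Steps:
$J{\left(a,W \right)} = -5 - a$ ($J{\left(a,W \right)} = -3 - \left(2 + a\right) = -5 - a$)
$f = 1521$ ($f = 39^{2} = 1521$)
$\left(f + \left(13 + \left(\frac{J{\left(2,5 \right)}}{-11} + \frac{8}{-4}\right)\right)^{2}\right) - 603 = \left(1521 + \left(13 + \left(\frac{-5 - 2}{-11} + \frac{8}{-4}\right)\right)^{2}\right) - 603 = \left(1521 + \left(13 + \left(\left(-5 - 2\right) \left(- \frac{1}{11}\right) + 8 \left(- \frac{1}{4}\right)\right)\right)^{2}\right) - 603 = \left(1521 + \left(13 - \frac{15}{11}\right)^{2}\right) - 603 = \left(1521 + \left(\frac{128}{11}\right)^{2}\right) - 603 = \left(1521 + \frac{16384}{121}\right) - 603 = \frac{200425}{121} - 603 = \frac{127462}{121}$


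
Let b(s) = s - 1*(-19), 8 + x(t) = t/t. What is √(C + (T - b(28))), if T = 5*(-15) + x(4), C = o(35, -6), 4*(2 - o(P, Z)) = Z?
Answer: I*√502/2 ≈ 11.203*I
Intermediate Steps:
x(t) = -7 (x(t) = -8 + t/t = -8 + 1 = -7)
o(P, Z) = 2 - Z/4
C = 7/2 (C = 2 - ¼*(-6) = 2 + 3/2 = 7/2 ≈ 3.5000)
b(s) = 19 + s (b(s) = s + 19 = 19 + s)
T = -82 (T = 5*(-15) - 7 = -75 - 7 = -82)
√(C + (T - b(28))) = √(7/2 + (-82 - (19 + 28))) = √(7/2 + (-82 - 1*47)) = √(7/2 + (-82 - 47)) = √(7/2 - 129) = √(-251/2) = I*√502/2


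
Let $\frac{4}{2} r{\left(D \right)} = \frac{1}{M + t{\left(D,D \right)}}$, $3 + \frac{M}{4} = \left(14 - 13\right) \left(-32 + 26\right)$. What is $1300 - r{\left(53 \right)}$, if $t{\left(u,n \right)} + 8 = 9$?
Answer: $\frac{91001}{70} \approx 1300.0$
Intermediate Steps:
$M = -36$ ($M = -12 + 4 \left(14 - 13\right) \left(-32 + 26\right) = -12 + 4 \cdot 1 \left(-6\right) = -12 + 4 \left(-6\right) = -12 - 24 = -36$)
$t{\left(u,n \right)} = 1$ ($t{\left(u,n \right)} = -8 + 9 = 1$)
$r{\left(D \right)} = - \frac{1}{70}$ ($r{\left(D \right)} = \frac{1}{2 \left(-36 + 1\right)} = \frac{1}{2 \left(-35\right)} = \frac{1}{2} \left(- \frac{1}{35}\right) = - \frac{1}{70}$)
$1300 - r{\left(53 \right)} = 1300 - - \frac{1}{70} = 1300 + \frac{1}{70} = \frac{91001}{70}$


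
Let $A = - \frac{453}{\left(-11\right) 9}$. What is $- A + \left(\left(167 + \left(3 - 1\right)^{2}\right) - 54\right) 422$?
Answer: $\frac{1629191}{33} \approx 49369.0$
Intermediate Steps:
$A = \frac{151}{33}$ ($A = - \frac{453}{-99} = \left(-453\right) \left(- \frac{1}{99}\right) = \frac{151}{33} \approx 4.5758$)
$- A + \left(\left(167 + \left(3 - 1\right)^{2}\right) - 54\right) 422 = \left(-1\right) \frac{151}{33} + \left(\left(167 + \left(3 - 1\right)^{2}\right) - 54\right) 422 = - \frac{151}{33} + \left(\left(167 + 2^{2}\right) - 54\right) 422 = - \frac{151}{33} + \left(\left(167 + 4\right) - 54\right) 422 = - \frac{151}{33} + \left(171 - 54\right) 422 = - \frac{151}{33} + 117 \cdot 422 = - \frac{151}{33} + 49374 = \frac{1629191}{33}$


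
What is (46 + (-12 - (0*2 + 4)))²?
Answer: 900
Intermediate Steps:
(46 + (-12 - (0*2 + 4)))² = (46 + (-12 - (0 + 4)))² = (46 + (-12 - 1*4))² = (46 + (-12 - 4))² = (46 - 16)² = 30² = 900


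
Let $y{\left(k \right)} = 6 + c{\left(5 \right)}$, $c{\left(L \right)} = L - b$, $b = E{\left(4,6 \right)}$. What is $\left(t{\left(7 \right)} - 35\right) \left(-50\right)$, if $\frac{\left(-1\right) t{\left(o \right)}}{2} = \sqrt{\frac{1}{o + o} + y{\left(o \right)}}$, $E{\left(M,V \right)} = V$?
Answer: $1750 + \frac{50 \sqrt{994}}{7} \approx 1975.2$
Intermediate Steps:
$b = 6$
$c{\left(L \right)} = -6 + L$ ($c{\left(L \right)} = L - 6 = -6 + L$)
$y{\left(k \right)} = 5$ ($y{\left(k \right)} = 6 + \left(-6 + 5\right) = 6 - 1 = 5$)
$t{\left(o \right)} = - 2 \sqrt{5 + \frac{1}{2 o}}$ ($t{\left(o \right)} = - 2 \sqrt{\frac{1}{o + o} + 5} = - 2 \sqrt{\frac{1}{2 o} + 5} = - 2 \sqrt{5 + \frac{1}{2 o}}$)
$\left(t{\left(7 \right)} - 35\right) \left(-50\right) = \left(- \sqrt{20 + \frac{2}{7}} - 35\right) \left(-50\right) = \left(- \sqrt{\frac{142}{7}} - 35\right) \left(-50\right) = \left(- \frac{\sqrt{994}}{7} - 35\right) \left(-50\right) = \left(-35 - \frac{\sqrt{994}}{7}\right) \left(-50\right) = 1750 + \frac{50 \sqrt{994}}{7}$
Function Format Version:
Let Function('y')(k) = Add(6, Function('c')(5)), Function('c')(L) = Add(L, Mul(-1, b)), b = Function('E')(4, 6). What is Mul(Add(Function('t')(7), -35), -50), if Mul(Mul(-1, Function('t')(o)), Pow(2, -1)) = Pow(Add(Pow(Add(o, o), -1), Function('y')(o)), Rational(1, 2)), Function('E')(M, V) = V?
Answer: Add(1750, Mul(Rational(50, 7), Pow(994, Rational(1, 2)))) ≈ 1975.2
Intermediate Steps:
b = 6
Function('c')(L) = Add(-6, L) (Function('c')(L) = Add(L, Mul(-1, 6)) = Add(L, -6) = Add(-6, L))
Function('y')(k) = 5 (Function('y')(k) = Add(6, Add(-6, 5)) = Add(6, -1) = 5)
Function('t')(o) = Mul(-2, Pow(Add(5, Mul(Rational(1, 2), Pow(o, -1))), Rational(1, 2))) (Function('t')(o) = Mul(-2, Pow(Add(Pow(Add(o, o), -1), 5), Rational(1, 2))) = Mul(-2, Pow(Add(Pow(Mul(2, o), -1), 5), Rational(1, 2))) = Mul(-2, Pow(Add(Mul(Rational(1, 2), Pow(o, -1)), 5), Rational(1, 2))) = Mul(-2, Pow(Add(5, Mul(Rational(1, 2), Pow(o, -1))), Rational(1, 2))))
Mul(Add(Function('t')(7), -35), -50) = Mul(Add(Mul(-1, Pow(Add(20, Mul(2, Pow(7, -1))), Rational(1, 2))), -35), -50) = Mul(Add(Mul(-1, Pow(Add(20, Mul(2, Rational(1, 7))), Rational(1, 2))), -35), -50) = Mul(Add(Mul(-1, Pow(Add(20, Rational(2, 7)), Rational(1, 2))), -35), -50) = Mul(Add(Mul(-1, Pow(Rational(142, 7), Rational(1, 2))), -35), -50) = Mul(Add(Mul(-1, Mul(Rational(1, 7), Pow(994, Rational(1, 2)))), -35), -50) = Mul(Add(Mul(Rational(-1, 7), Pow(994, Rational(1, 2))), -35), -50) = Mul(Add(-35, Mul(Rational(-1, 7), Pow(994, Rational(1, 2)))), -50) = Add(1750, Mul(Rational(50, 7), Pow(994, Rational(1, 2))))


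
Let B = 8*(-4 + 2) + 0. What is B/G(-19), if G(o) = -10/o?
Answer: -152/5 ≈ -30.400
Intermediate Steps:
B = -16 (B = 8*(-2) + 0 = -16 + 0 = -16)
B/G(-19) = -16/(-10/(-19)) = -16/(-10*(-1/19)) = -16/(10/19) = (19/10)*(-16) = -152/5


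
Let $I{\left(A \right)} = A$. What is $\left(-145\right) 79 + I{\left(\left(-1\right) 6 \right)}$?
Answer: $-11461$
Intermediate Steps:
$\left(-145\right) 79 + I{\left(\left(-1\right) 6 \right)} = \left(-145\right) 79 - 6 = -11455 - 6 = -11461$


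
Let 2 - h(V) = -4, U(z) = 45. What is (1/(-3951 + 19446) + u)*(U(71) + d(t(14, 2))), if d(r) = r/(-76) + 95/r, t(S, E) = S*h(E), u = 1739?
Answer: 968176282483/12365010 ≈ 78300.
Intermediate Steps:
h(V) = 6 (h(V) = 2 - 1*(-4) = 2 + 4 = 6)
t(S, E) = 6*S (t(S, E) = S*6 = 6*S)
d(r) = 95/r - r/76 (d(r) = r*(-1/76) + 95/r = -r/76 + 95/r = 95/r - r/76)
(1/(-3951 + 19446) + u)*(U(71) + d(t(14, 2))) = (1/(-3951 + 19446) + 1739)*(45 + (95/((6*14)) - 3*14/38)) = (1/15495 + 1739)*(45 + (95/84 - 1/76*84)) = (1/15495 + 1739)*(45 + (95*(1/84) - 21/19)) = 26945806*(45 + (95/84 - 21/19))/15495 = 26945806*(45 + 41/1596)/15495 = (26945806/15495)*(71861/1596) = 968176282483/12365010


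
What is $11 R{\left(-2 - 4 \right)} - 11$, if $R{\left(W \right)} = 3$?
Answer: $22$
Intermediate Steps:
$11 R{\left(-2 - 4 \right)} - 11 = 11 \cdot 3 - 11 = 33 - 11 = 22$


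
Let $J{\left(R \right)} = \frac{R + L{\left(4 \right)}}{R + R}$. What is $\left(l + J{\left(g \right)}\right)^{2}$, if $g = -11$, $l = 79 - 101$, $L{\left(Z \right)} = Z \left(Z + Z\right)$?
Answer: $\frac{255025}{484} \approx 526.91$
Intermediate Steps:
$L{\left(Z \right)} = 2 Z^{2}$ ($L{\left(Z \right)} = Z 2 Z = 2 Z^{2}$)
$l = -22$ ($l = 79 - 101 = -22$)
$J{\left(R \right)} = \frac{32 + R}{2 R}$ ($J{\left(R \right)} = \frac{R + 2 \cdot 4^{2}}{R + R} = \frac{R + 2 \cdot 16}{2 R} = \left(R + 32\right) \frac{1}{2 R} = \left(32 + R\right) \frac{1}{2 R} = \frac{32 + R}{2 R}$)
$\left(l + J{\left(g \right)}\right)^{2} = \left(-22 + \frac{32 - 11}{2 \left(-11\right)}\right)^{2} = \left(-22 + \frac{1}{2} \left(- \frac{1}{11}\right) 21\right)^{2} = \left(-22 - \frac{21}{22}\right)^{2} = \left(- \frac{505}{22}\right)^{2} = \frac{255025}{484}$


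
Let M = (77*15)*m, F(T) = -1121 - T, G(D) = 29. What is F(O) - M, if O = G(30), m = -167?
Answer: 191735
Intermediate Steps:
O = 29
M = -192885 (M = (77*15)*(-167) = 1155*(-167) = -192885)
F(O) - M = (-1121 - 1*29) - 1*(-192885) = (-1121 - 29) + 192885 = -1150 + 192885 = 191735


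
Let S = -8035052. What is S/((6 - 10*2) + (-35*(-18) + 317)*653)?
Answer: -8035052/618377 ≈ -12.994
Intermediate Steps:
S/((6 - 10*2) + (-35*(-18) + 317)*653) = -8035052/((6 - 10*2) + (-35*(-18) + 317)*653) = -8035052/((6 - 20) + (630 + 317)*653) = -8035052/(-14 + 947*653) = -8035052/(-14 + 618391) = -8035052/618377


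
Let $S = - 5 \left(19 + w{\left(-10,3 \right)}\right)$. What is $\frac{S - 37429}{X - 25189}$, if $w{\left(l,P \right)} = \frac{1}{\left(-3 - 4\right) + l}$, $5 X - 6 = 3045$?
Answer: $\frac{3189515}{2089198} \approx 1.5267$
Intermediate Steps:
$X = \frac{3051}{5}$ ($X = \frac{6}{5} + \frac{1}{5} \cdot 3045 = \frac{6}{5} + 609 = \frac{3051}{5} \approx 610.2$)
$w{\left(l,P \right)} = \frac{1}{-7 + l}$
$S = - \frac{1610}{17}$ ($S = - 5 \left(19 + \frac{1}{-7 - 10}\right) = - 5 \left(19 + \frac{1}{-17}\right) = - 5 \left(19 - \frac{1}{17}\right) = \left(-5\right) \frac{322}{17} = - \frac{1610}{17} \approx -94.706$)
$\frac{S - 37429}{X - 25189} = \frac{- \frac{1610}{17} - 37429}{\frac{3051}{5} - 25189} = - \frac{637903}{17 \left(- \frac{122894}{5}\right)} = \left(- \frac{637903}{17}\right) \left(- \frac{5}{122894}\right) = \frac{3189515}{2089198}$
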